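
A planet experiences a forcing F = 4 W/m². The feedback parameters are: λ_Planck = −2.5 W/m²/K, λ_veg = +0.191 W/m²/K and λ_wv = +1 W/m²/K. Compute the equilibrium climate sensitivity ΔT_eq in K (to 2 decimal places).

Net feedback parameter λ = (−2.5) + (+0.191) + (+1) = -1.309 W/m²/K.
ΔT = −F/λ = −4/(-1.309) = 3.06 K.

3.06 K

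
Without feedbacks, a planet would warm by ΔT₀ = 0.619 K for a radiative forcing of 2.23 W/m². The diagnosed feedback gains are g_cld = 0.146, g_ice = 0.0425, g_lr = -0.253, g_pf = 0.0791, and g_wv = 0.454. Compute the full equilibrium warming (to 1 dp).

1.2 K

Total gain g = 0.146 + 0.0425 − 0.253 + 0.0791 + 0.454 = 0.4686.
Amplification A = 1/(1 − 0.4686) = 1.882.
ΔT = 0.619 × 1.882 = 1.2 K.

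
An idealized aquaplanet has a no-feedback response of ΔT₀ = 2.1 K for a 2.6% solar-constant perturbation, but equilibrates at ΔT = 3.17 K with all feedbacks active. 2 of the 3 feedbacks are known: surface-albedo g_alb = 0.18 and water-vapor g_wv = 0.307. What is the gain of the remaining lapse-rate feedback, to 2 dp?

Amplification A = ΔT/ΔT₀ = 3.17/2.1 = 1.51.
Total gain g = 1 − 1/A = 1 − 1/1.51 = 0.3377.
Known gains sum to 0.18 + 0.307 = 0.487.
g_lr = 0.3377 − 0.487 = -0.15.

-0.15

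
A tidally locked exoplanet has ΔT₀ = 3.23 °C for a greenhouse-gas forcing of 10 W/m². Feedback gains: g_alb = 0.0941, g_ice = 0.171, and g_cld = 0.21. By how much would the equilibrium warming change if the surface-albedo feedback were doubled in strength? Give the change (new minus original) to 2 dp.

1.34 °C

Original: g = 0.4751, ΔT = 3.23/(1−0.4751) = 6.1536 °C.
With doubled surface-albedo: g' = 0.5692, ΔT' = 3.23/(1−0.5692) = 7.4977 °C.
Change = 7.4977 − 6.1536 = 1.34 °C.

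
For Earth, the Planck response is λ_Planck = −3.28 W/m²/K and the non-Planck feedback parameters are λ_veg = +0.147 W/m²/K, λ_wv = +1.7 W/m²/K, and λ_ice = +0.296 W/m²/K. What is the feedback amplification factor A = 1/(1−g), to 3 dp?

Convert to gains: g_veg = 0.147/3.28 = 0.04482; g_wv = 1.7/3.28 = 0.5183; g_ice = 0.296/3.28 = 0.09024.
Total gain g = 0.65336.
A = 1/(1 − 0.65336) = 2.885.

2.885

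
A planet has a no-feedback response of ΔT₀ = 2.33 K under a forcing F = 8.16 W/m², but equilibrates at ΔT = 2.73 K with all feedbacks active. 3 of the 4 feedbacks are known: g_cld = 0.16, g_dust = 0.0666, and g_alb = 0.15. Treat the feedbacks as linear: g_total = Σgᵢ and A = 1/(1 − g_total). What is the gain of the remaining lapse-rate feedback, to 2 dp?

Amplification A = ΔT/ΔT₀ = 2.73/2.33 = 1.172.
Total gain g = 1 − 1/A = 1 − 1/1.172 = 0.1468.
Known gains sum to 0.16 + 0.0666 + 0.15 = 0.3766.
g_lr = 0.1468 − 0.3766 = -0.23.

-0.23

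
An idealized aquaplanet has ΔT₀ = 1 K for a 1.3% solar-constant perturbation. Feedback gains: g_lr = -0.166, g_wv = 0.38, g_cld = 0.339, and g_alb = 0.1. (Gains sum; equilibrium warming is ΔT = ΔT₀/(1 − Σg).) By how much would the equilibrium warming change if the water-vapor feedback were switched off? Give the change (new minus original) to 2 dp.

-1.51 K

Original: g = 0.653, ΔT = 1/(1−0.653) = 2.8818 K.
Without water-vapor: g' = 0.273, ΔT' = 1/(1−0.273) = 1.3755 K.
Change = 1.3755 − 2.8818 = -1.51 K.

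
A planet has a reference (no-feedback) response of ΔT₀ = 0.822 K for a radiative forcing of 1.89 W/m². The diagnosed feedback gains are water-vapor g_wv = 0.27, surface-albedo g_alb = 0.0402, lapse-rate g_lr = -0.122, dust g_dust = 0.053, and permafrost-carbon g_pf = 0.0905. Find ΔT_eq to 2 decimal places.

Total gain g = 0.27 + 0.0402 − 0.122 + 0.053 + 0.0905 = 0.3317.
Amplification A = 1/(1 − 0.3317) = 1.496.
ΔT = 0.822 × 1.496 = 1.23 K.

1.23 K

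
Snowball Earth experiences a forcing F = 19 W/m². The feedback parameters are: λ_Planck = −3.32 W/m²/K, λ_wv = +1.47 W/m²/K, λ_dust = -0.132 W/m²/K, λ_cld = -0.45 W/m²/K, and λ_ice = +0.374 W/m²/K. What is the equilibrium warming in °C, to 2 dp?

Net feedback parameter λ = (−3.32) + (+1.47) + (-0.132) + (-0.45) + (+0.374) = -2.058 W/m²/K.
ΔT = −F/λ = −19/(-2.058) = 9.23 °C.

9.23 °C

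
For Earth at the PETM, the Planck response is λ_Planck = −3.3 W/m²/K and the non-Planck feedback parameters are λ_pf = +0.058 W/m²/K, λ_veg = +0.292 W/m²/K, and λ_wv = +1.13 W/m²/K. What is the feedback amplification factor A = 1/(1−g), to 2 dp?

1.81

Convert to gains: g_pf = 0.058/3.3 = 0.01758; g_veg = 0.292/3.3 = 0.08848; g_wv = 1.13/3.3 = 0.3424.
Total gain g = 0.44846.
A = 1/(1 − 0.44846) = 1.81.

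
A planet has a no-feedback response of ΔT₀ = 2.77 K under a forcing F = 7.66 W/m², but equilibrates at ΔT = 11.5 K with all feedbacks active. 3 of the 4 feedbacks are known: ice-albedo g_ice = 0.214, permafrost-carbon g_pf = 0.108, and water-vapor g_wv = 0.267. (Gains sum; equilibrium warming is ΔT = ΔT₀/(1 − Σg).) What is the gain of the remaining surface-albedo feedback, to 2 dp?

0.17

Amplification A = ΔT/ΔT₀ = 11.5/2.77 = 4.152.
Total gain g = 1 − 1/A = 1 − 1/4.152 = 0.7592.
Known gains sum to 0.214 + 0.108 + 0.267 = 0.589.
g_alb = 0.7592 − 0.589 = 0.17.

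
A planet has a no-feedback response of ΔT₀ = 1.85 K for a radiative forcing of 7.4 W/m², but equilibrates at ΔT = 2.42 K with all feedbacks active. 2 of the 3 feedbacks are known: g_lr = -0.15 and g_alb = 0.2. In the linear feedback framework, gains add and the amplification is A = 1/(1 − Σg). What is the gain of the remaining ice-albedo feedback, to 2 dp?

0.19

Amplification A = ΔT/ΔT₀ = 2.42/1.85 = 1.308.
Total gain g = 1 − 1/A = 1 − 1/1.308 = 0.2355.
Known gains sum to -0.15 + 0.2 = 0.05.
g_ice = 0.2355 − 0.05 = 0.19.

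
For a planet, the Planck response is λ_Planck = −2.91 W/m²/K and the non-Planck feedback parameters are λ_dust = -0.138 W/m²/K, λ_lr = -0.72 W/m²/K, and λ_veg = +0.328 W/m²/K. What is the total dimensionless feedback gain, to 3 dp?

Convert to gains: g_dust = -0.138/2.91 = -0.04742; g_lr = -0.72/2.91 = -0.2474; g_veg = 0.328/2.91 = 0.1127.
Total gain g = -0.18212.

-0.182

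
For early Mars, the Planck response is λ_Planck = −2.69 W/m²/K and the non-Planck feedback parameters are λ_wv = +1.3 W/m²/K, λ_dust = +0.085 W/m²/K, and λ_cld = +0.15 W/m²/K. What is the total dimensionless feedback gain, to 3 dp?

0.571

Convert to gains: g_wv = 1.3/2.69 = 0.4833; g_dust = 0.085/2.69 = 0.0316; g_cld = 0.15/2.69 = 0.05576.
Total gain g = 0.57066.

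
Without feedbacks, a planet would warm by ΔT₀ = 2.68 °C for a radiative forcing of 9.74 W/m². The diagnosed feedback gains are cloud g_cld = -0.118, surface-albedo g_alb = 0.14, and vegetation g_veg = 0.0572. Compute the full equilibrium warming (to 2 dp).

Total gain g = -0.118 + 0.14 + 0.0572 = 0.0792.
Amplification A = 1/(1 − 0.0792) = 1.086.
ΔT = 2.68 × 1.086 = 2.91 °C.

2.91 °C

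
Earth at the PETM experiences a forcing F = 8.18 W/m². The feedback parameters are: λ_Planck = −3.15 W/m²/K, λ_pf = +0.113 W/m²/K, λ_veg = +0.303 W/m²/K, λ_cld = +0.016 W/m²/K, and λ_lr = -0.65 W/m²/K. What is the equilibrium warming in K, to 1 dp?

2.4 K

Net feedback parameter λ = (−3.15) + (+0.113) + (+0.303) + (+0.016) + (-0.65) = -3.368 W/m²/K.
ΔT = −F/λ = −8.18/(-3.368) = 2.4 K.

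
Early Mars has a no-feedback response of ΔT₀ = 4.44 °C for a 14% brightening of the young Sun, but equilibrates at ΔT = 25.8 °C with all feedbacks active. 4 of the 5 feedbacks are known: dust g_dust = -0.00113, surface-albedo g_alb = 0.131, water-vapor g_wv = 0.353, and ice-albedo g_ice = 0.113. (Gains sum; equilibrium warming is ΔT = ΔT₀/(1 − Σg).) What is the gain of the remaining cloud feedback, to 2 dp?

0.23

Amplification A = ΔT/ΔT₀ = 25.8/4.44 = 5.811.
Total gain g = 1 − 1/A = 1 − 1/5.811 = 0.8279.
Known gains sum to -0.00113 + 0.131 + 0.353 + 0.113 = 0.59587.
g_cld = 0.8279 − 0.59587 = 0.23.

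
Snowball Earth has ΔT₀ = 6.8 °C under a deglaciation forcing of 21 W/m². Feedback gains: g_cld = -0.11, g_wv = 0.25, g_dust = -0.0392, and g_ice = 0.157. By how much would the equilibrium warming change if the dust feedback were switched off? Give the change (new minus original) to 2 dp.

0.51 °C

Original: g = 0.2578, ΔT = 6.8/(1−0.2578) = 9.1620 °C.
Without dust: g' = 0.297, ΔT' = 6.8/(1−0.297) = 9.6728 °C.
Change = 9.6728 − 9.1620 = 0.51 °C.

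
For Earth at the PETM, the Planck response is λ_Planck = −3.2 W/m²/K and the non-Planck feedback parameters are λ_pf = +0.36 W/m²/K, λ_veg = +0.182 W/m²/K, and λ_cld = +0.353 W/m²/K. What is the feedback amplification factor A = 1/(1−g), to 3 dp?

1.388

Convert to gains: g_pf = 0.36/3.2 = 0.1125; g_veg = 0.182/3.2 = 0.05687; g_cld = 0.353/3.2 = 0.1103.
Total gain g = 0.27967.
A = 1/(1 − 0.27967) = 1.388.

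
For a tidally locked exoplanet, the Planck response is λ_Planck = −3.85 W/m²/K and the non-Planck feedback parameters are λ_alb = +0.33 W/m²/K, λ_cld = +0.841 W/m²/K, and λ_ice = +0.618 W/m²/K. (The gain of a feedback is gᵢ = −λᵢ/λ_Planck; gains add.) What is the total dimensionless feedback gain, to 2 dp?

0.46

Convert to gains: g_alb = 0.33/3.85 = 0.08571; g_cld = 0.841/3.85 = 0.2184; g_ice = 0.618/3.85 = 0.1605.
Total gain g = 0.46461.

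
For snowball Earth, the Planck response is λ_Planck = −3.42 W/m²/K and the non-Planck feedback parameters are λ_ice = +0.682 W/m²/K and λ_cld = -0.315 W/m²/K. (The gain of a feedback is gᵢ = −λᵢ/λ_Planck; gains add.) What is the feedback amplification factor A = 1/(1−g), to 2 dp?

1.12

Convert to gains: g_ice = 0.682/3.42 = 0.1994; g_cld = -0.315/3.42 = -0.09211.
Total gain g = 0.10729.
A = 1/(1 − 0.10729) = 1.12.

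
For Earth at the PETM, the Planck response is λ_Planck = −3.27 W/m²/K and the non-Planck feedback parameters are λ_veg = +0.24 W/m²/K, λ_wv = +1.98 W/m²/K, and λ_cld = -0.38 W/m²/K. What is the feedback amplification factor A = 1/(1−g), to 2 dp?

2.29

Convert to gains: g_veg = 0.24/3.27 = 0.07339; g_wv = 1.98/3.27 = 0.6055; g_cld = -0.38/3.27 = -0.1162.
Total gain g = 0.56269.
A = 1/(1 − 0.56269) = 2.29.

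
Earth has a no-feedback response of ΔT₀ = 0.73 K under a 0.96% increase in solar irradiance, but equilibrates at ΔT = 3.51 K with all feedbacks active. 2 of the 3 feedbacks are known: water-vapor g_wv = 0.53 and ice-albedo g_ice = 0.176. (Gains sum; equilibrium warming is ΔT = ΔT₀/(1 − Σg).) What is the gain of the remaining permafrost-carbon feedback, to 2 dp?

0.09

Amplification A = ΔT/ΔT₀ = 3.51/0.73 = 4.808.
Total gain g = 1 − 1/A = 1 − 1/4.808 = 0.792.
Known gains sum to 0.53 + 0.176 = 0.706.
g_pf = 0.792 − 0.706 = 0.09.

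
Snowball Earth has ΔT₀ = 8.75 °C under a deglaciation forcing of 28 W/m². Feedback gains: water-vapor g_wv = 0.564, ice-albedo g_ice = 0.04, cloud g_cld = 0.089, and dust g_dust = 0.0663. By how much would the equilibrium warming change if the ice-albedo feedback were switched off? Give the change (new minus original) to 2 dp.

-5.18 °C

Original: g = 0.7593, ΔT = 8.75/(1−0.7593) = 36.3523 °C.
Without ice-albedo: g' = 0.7193, ΔT' = 8.75/(1−0.7193) = 31.1721 °C.
Change = 31.1721 − 36.3523 = -5.18 °C.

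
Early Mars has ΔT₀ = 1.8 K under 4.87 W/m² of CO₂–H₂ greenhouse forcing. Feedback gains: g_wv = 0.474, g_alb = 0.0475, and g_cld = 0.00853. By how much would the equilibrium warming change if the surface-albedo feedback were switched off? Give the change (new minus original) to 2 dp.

Original: g = 0.53003, ΔT = 1.8/(1−0.53003) = 3.8300 K.
Without surface-albedo: g' = 0.48253, ΔT' = 1.8/(1−0.48253) = 3.4785 K.
Change = 3.4785 − 3.8300 = -0.35 K.

-0.35 K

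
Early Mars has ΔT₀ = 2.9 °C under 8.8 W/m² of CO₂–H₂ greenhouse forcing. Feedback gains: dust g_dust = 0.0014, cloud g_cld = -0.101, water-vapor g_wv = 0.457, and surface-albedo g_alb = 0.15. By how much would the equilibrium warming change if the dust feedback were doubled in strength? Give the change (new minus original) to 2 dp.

0.02 °C

Original: g = 0.5074, ΔT = 2.9/(1−0.5074) = 5.8871 °C.
With doubled dust: g' = 0.5088, ΔT' = 2.9/(1−0.5088) = 5.9039 °C.
Change = 5.9039 − 5.8871 = 0.02 °C.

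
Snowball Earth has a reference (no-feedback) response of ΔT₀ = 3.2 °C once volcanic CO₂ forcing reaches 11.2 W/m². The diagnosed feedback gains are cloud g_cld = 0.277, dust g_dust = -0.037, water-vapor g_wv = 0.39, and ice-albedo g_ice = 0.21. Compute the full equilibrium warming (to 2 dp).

20.00 °C

Total gain g = 0.277 − 0.037 + 0.39 + 0.21 = 0.84.
Amplification A = 1/(1 − 0.84) = 6.25.
ΔT = 3.2 × 6.25 = 20.00 °C.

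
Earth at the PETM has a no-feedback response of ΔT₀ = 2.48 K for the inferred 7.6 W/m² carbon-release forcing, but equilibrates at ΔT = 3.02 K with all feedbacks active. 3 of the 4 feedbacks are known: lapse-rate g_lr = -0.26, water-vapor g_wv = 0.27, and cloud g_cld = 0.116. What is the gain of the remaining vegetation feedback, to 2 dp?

Amplification A = ΔT/ΔT₀ = 3.02/2.48 = 1.218.
Total gain g = 1 − 1/A = 1 − 1/1.218 = 0.179.
Known gains sum to -0.26 + 0.27 + 0.116 = 0.126.
g_veg = 0.179 − 0.126 = 0.05.

0.05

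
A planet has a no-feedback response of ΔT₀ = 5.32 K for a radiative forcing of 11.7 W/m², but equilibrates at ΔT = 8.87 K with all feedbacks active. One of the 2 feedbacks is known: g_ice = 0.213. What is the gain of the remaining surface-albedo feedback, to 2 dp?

Amplification A = ΔT/ΔT₀ = 8.87/5.32 = 1.667.
Total gain g = 1 − 1/A = 1 − 1/1.667 = 0.4001.
The known gain is 0.213.
g_alb = 0.4001 − 0.213 = 0.19.

0.19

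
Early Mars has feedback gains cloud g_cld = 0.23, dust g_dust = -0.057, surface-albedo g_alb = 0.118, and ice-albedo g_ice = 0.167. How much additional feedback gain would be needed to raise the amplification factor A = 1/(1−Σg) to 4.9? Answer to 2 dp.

Current total gain = 0.458.
Target gain for A = 4.9: g* = 1 − 1/4.9 = 0.7959.
Additional gain needed = 0.7959 − 0.458 = 0.34.

0.34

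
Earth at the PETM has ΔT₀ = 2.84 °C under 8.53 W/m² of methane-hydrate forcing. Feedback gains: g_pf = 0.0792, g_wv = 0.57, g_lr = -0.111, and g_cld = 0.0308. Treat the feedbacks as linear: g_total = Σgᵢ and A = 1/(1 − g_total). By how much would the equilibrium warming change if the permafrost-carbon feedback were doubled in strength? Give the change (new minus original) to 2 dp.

1.48 °C

Original: g = 0.569, ΔT = 2.84/(1−0.569) = 6.5893 °C.
With doubled permafrost-carbon: g' = 0.6482, ΔT' = 2.84/(1−0.6482) = 8.0728 °C.
Change = 8.0728 − 6.5893 = 1.48 °C.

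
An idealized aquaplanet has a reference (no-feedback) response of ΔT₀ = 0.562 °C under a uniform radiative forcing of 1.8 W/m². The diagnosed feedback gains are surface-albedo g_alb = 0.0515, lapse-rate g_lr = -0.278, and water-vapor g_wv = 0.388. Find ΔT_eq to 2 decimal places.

0.67 °C

Total gain g = 0.0515 − 0.278 + 0.388 = 0.1615.
Amplification A = 1/(1 − 0.1615) = 1.193.
ΔT = 0.562 × 1.193 = 0.67 °C.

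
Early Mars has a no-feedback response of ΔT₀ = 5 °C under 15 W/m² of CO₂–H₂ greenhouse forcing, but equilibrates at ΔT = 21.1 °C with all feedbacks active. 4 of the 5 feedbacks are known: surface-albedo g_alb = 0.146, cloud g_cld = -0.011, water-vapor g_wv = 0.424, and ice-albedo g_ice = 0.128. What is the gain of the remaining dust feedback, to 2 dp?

Amplification A = ΔT/ΔT₀ = 21.1/5 = 4.22.
Total gain g = 1 − 1/A = 1 − 1/4.22 = 0.763.
Known gains sum to 0.146 − 0.011 + 0.424 + 0.128 = 0.687.
g_dust = 0.763 − 0.687 = 0.08.

0.08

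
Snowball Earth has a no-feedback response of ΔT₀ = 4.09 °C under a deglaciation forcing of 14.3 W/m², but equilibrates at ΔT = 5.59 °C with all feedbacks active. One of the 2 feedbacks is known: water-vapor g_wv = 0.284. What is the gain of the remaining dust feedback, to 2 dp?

Amplification A = ΔT/ΔT₀ = 5.59/4.09 = 1.367.
Total gain g = 1 − 1/A = 1 − 1/1.367 = 0.2685.
The known gain is 0.284.
g_dust = 0.2685 − 0.284 = -0.02.

-0.02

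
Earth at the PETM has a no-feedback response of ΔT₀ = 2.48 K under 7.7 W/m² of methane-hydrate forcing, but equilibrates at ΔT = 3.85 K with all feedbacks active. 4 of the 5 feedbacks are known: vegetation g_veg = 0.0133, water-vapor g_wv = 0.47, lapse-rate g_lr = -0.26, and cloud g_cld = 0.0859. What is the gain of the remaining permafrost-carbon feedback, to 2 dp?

0.05

Amplification A = ΔT/ΔT₀ = 3.85/2.48 = 1.552.
Total gain g = 1 − 1/A = 1 − 1/1.552 = 0.3557.
Known gains sum to 0.0133 + 0.47 − 0.26 + 0.0859 = 0.3092.
g_pf = 0.3557 − 0.3092 = 0.05.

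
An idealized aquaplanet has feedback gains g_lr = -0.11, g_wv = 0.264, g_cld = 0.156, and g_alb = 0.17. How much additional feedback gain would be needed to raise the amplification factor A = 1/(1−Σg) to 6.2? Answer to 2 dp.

0.36

Current total gain = 0.48.
Target gain for A = 6.2: g* = 1 − 1/6.2 = 0.8387.
Additional gain needed = 0.8387 − 0.48 = 0.36.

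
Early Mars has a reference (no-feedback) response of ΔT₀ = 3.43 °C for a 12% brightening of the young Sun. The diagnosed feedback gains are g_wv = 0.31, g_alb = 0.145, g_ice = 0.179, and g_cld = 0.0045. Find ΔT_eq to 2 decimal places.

Total gain g = 0.31 + 0.145 + 0.179 + 0.0045 = 0.6385.
Amplification A = 1/(1 − 0.6385) = 2.766.
ΔT = 3.43 × 2.766 = 9.49 °C.

9.49 °C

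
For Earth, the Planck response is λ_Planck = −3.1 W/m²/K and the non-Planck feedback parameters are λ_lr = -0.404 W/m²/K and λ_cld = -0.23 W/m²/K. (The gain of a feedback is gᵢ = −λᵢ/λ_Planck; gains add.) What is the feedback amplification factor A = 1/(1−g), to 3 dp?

Convert to gains: g_lr = -0.404/3.1 = -0.1303; g_cld = -0.23/3.1 = -0.07419.
Total gain g = -0.20449.
A = 1/(1 + 0.20449) = 0.830.

0.830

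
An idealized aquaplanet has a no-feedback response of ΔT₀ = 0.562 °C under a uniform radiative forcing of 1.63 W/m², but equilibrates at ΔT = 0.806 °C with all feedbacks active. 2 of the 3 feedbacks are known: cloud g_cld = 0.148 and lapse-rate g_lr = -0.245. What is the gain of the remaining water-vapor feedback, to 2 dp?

0.40

Amplification A = ΔT/ΔT₀ = 0.806/0.562 = 1.434.
Total gain g = 1 − 1/A = 1 − 1/1.434 = 0.3026.
Known gains sum to 0.148 − 0.245 = -0.097.
g_wv = 0.3026 + 0.097 = 0.40.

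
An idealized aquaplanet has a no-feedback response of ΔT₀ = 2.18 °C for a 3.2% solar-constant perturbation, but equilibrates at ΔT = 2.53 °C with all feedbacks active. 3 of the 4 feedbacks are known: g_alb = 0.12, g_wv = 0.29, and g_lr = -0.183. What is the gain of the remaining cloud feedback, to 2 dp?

-0.09

Amplification A = ΔT/ΔT₀ = 2.53/2.18 = 1.161.
Total gain g = 1 − 1/A = 1 − 1/1.161 = 0.1387.
Known gains sum to 0.12 + 0.29 − 0.183 = 0.227.
g_cld = 0.1387 − 0.227 = -0.09.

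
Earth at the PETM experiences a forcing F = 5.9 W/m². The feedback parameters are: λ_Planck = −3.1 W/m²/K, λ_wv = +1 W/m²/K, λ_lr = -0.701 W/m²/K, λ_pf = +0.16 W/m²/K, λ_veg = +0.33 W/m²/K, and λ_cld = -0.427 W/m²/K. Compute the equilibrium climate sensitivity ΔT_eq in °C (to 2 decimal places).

2.15 °C

Net feedback parameter λ = (−3.1) + (+1) + (-0.701) + (+0.16) + (+0.33) + (-0.427) = -2.738 W/m²/K.
ΔT = −F/λ = −5.9/(-2.738) = 2.15 °C.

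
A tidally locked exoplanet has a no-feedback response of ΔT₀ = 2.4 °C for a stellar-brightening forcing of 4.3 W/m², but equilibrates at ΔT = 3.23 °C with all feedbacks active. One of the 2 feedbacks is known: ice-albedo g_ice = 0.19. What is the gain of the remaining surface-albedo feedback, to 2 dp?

0.07

Amplification A = ΔT/ΔT₀ = 3.23/2.4 = 1.346.
Total gain g = 1 − 1/A = 1 − 1/1.346 = 0.2571.
The known gain is 0.19.
g_alb = 0.2571 − 0.19 = 0.07.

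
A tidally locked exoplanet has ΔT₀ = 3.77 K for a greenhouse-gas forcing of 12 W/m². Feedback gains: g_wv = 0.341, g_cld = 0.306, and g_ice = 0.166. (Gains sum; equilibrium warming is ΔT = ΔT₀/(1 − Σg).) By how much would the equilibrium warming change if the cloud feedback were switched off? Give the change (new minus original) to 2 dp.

Original: g = 0.813, ΔT = 3.77/(1−0.813) = 20.1604 K.
Without cloud: g' = 0.507, ΔT' = 3.77/(1−0.507) = 7.6471 K.
Change = 7.6471 − 20.1604 = -12.51 K.

-12.51 K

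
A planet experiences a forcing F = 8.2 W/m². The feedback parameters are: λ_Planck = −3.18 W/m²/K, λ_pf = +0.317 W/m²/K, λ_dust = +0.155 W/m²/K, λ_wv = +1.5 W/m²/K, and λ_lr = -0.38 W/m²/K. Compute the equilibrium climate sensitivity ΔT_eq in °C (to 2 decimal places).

Net feedback parameter λ = (−3.18) + (+0.317) + (+0.155) + (+1.5) + (-0.38) = -1.588 W/m²/K.
ΔT = −F/λ = −8.2/(-1.588) = 5.16 °C.

5.16 °C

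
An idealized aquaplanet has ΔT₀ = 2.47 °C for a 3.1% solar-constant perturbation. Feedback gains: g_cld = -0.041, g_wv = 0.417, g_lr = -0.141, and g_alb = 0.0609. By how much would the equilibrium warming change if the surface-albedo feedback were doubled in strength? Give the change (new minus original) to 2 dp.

Original: g = 0.2959, ΔT = 2.47/(1−0.2959) = 3.5080 °C.
With doubled surface-albedo: g' = 0.3568, ΔT' = 2.47/(1−0.3568) = 3.8402 °C.
Change = 3.8402 − 3.5080 = 0.33 °C.

0.33 °C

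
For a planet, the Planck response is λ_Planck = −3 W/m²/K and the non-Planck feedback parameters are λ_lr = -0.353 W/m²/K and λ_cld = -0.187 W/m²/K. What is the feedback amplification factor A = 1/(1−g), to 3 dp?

Convert to gains: g_lr = -0.353/3 = -0.1177; g_cld = -0.187/3 = -0.06233.
Total gain g = -0.18003.
A = 1/(1 + 0.18003) = 0.847.

0.847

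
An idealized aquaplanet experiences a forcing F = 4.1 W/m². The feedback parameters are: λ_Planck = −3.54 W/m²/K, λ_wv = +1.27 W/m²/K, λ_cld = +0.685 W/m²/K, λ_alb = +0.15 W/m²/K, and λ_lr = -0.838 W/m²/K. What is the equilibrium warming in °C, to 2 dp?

1.80 °C

Net feedback parameter λ = (−3.54) + (+1.27) + (+0.685) + (+0.15) + (-0.838) = -2.273 W/m²/K.
ΔT = −F/λ = −4.1/(-2.273) = 1.80 °C.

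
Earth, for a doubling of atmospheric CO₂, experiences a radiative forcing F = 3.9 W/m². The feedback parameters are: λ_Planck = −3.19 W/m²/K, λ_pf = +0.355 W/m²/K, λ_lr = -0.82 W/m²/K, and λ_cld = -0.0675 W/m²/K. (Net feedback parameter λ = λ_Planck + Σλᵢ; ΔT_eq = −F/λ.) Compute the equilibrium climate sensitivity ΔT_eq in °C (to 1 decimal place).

1.0 °C

Net feedback parameter λ = (−3.19) + (+0.355) + (-0.82) + (-0.0675) = -3.7225 W/m²/K.
ΔT = −F/λ = −3.9/(-3.7225) = 1.0 °C.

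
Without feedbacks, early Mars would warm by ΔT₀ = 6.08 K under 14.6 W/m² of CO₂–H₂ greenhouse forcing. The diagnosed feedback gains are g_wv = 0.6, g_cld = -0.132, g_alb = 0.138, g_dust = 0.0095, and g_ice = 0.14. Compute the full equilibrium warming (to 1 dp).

Total gain g = 0.6 − 0.132 + 0.138 + 0.0095 + 0.14 = 0.7555.
Amplification A = 1/(1 − 0.7555) = 4.09.
ΔT = 6.08 × 4.09 = 24.9 K.

24.9 K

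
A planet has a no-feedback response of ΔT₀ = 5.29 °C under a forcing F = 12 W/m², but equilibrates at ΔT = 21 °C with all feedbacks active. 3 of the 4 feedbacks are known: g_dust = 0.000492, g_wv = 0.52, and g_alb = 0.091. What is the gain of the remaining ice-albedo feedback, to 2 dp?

0.14

Amplification A = ΔT/ΔT₀ = 21/5.29 = 3.97.
Total gain g = 1 − 1/A = 1 − 1/3.97 = 0.7481.
Known gains sum to 0.000492 + 0.52 + 0.091 = 0.611492.
g_ice = 0.7481 − 0.611492 = 0.14.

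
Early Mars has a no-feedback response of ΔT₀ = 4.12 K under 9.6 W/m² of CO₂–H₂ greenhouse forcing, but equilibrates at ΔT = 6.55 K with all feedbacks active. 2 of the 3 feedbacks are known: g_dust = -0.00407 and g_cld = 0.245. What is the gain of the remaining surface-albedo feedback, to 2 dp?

0.13

Amplification A = ΔT/ΔT₀ = 6.55/4.12 = 1.59.
Total gain g = 1 − 1/A = 1 − 1/1.59 = 0.3711.
Known gains sum to -0.00407 + 0.245 = 0.24093.
g_alb = 0.3711 − 0.24093 = 0.13.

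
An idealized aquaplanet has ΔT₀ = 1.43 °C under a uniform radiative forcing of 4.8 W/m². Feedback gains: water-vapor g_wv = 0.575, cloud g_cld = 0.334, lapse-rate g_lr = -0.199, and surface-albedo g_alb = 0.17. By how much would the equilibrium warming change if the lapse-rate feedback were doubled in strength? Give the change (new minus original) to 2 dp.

Original: g = 0.88, ΔT = 1.43/(1−0.88) = 11.9167 °C.
With doubled lapse-rate: g' = 0.681, ΔT' = 1.43/(1−0.681) = 4.4828 °C.
Change = 4.4828 − 11.9167 = -7.43 °C.

-7.43 °C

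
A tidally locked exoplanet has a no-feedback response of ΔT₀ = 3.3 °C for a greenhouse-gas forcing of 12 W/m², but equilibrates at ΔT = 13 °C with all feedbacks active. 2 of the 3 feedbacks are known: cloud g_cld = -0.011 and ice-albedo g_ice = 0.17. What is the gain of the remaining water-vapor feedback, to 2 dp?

0.59

Amplification A = ΔT/ΔT₀ = 13/3.3 = 3.939.
Total gain g = 1 − 1/A = 1 − 1/3.939 = 0.7461.
Known gains sum to -0.011 + 0.17 = 0.159.
g_wv = 0.7461 − 0.159 = 0.59.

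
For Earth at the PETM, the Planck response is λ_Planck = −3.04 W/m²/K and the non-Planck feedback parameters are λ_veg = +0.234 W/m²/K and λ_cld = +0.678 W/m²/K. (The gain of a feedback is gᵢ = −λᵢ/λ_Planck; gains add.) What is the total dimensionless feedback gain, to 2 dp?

0.30

Convert to gains: g_veg = 0.234/3.04 = 0.07697; g_cld = 0.678/3.04 = 0.223.
Total gain g = 0.29997.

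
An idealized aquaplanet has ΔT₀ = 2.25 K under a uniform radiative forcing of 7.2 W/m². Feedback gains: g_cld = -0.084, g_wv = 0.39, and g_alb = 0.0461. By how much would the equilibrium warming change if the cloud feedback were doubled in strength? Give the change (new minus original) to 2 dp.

-0.40 K

Original: g = 0.3521, ΔT = 2.25/(1−0.3521) = 3.4728 K.
With doubled cloud: g' = 0.2681, ΔT' = 2.25/(1−0.2681) = 3.0742 K.
Change = 3.0742 − 3.4728 = -0.40 K.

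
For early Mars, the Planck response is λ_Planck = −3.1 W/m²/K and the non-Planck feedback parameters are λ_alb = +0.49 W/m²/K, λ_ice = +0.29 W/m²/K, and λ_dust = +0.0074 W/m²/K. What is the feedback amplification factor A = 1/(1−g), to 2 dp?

Convert to gains: g_alb = 0.49/3.1 = 0.1581; g_ice = 0.29/3.1 = 0.09355; g_dust = 0.0074/3.1 = 0.002387.
Total gain g = 0.254037.
A = 1/(1 − 0.254037) = 1.34.

1.34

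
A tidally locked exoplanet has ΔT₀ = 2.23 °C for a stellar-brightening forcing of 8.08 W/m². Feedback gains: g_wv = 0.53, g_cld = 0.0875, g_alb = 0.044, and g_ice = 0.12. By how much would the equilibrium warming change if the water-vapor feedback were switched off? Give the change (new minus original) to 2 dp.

Original: g = 0.7815, ΔT = 2.23/(1−0.7815) = 10.2059 °C.
Without water-vapor: g' = 0.2515, ΔT' = 2.23/(1−0.2515) = 2.9793 °C.
Change = 2.9793 − 10.2059 = -7.23 °C.

-7.23 °C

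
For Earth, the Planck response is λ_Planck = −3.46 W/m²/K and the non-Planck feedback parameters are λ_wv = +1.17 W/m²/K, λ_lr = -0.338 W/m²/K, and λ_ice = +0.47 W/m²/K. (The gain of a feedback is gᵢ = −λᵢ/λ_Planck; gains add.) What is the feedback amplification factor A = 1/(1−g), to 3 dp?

1.603

Convert to gains: g_wv = 1.17/3.46 = 0.3382; g_lr = -0.338/3.46 = -0.09769; g_ice = 0.47/3.46 = 0.1358.
Total gain g = 0.37631.
A = 1/(1 − 0.37631) = 1.603.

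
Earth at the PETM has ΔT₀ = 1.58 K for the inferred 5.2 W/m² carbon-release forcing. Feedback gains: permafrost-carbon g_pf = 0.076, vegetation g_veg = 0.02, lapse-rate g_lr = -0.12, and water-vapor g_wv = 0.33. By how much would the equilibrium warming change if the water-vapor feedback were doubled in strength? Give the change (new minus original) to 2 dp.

Original: g = 0.306, ΔT = 1.58/(1−0.306) = 2.2767 K.
With doubled water-vapor: g' = 0.636, ΔT' = 1.58/(1−0.636) = 4.3407 K.
Change = 4.3407 − 2.2767 = 2.06 K.

2.06 K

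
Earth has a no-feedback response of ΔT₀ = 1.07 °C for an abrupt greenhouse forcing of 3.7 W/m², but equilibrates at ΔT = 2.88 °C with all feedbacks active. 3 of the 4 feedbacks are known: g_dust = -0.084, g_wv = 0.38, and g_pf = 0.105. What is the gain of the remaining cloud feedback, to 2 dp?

Amplification A = ΔT/ΔT₀ = 2.88/1.07 = 2.692.
Total gain g = 1 − 1/A = 1 − 1/2.692 = 0.6285.
Known gains sum to -0.084 + 0.38 + 0.105 = 0.401.
g_cld = 0.6285 − 0.401 = 0.23.

0.23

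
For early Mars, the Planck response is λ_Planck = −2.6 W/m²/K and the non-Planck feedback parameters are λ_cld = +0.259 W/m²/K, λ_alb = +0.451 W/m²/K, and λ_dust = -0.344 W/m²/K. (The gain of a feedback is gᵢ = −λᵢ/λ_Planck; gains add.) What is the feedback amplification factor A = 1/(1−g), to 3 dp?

Convert to gains: g_cld = 0.259/2.6 = 0.09962; g_alb = 0.451/2.6 = 0.1735; g_dust = -0.344/2.6 = -0.1323.
Total gain g = 0.14082.
A = 1/(1 − 0.14082) = 1.164.

1.164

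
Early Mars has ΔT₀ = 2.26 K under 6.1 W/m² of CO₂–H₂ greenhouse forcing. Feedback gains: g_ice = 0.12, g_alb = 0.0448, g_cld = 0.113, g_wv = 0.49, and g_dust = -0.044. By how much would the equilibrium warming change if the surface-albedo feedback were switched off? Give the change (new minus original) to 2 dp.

-1.14 K

Original: g = 0.7238, ΔT = 2.26/(1−0.7238) = 8.1825 K.
Without surface-albedo: g' = 0.679, ΔT' = 2.26/(1−0.679) = 7.0405 K.
Change = 7.0405 − 8.1825 = -1.14 K.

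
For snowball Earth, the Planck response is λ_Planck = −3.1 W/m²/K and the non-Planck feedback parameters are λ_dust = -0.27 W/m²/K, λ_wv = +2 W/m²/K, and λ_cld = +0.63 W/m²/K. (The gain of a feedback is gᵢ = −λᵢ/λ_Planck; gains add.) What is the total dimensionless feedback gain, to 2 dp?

Convert to gains: g_dust = -0.27/3.1 = -0.0871; g_wv = 2/3.1 = 0.6452; g_cld = 0.63/3.1 = 0.2032.
Total gain g = 0.7613.

0.76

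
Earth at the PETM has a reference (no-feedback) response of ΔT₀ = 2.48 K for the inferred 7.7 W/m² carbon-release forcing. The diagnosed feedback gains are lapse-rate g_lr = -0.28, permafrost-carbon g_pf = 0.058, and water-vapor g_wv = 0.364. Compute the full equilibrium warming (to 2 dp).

Total gain g = -0.28 + 0.058 + 0.364 = 0.142.
Amplification A = 1/(1 − 0.142) = 1.166.
ΔT = 2.48 × 1.166 = 2.89 K.

2.89 K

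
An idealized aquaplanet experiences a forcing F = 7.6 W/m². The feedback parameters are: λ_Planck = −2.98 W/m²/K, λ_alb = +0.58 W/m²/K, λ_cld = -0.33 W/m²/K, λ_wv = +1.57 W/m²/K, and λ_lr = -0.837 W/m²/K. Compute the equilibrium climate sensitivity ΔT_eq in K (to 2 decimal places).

Net feedback parameter λ = (−2.98) + (+0.58) + (-0.33) + (+1.57) + (-0.837) = -1.997 W/m²/K.
ΔT = −F/λ = −7.6/(-1.997) = 3.81 K.

3.81 K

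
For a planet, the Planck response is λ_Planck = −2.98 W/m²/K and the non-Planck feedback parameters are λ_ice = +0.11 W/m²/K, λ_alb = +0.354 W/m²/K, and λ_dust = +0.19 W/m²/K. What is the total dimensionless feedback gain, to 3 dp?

Convert to gains: g_ice = 0.11/2.98 = 0.03691; g_alb = 0.354/2.98 = 0.1188; g_dust = 0.19/2.98 = 0.06376.
Total gain g = 0.21947.

0.219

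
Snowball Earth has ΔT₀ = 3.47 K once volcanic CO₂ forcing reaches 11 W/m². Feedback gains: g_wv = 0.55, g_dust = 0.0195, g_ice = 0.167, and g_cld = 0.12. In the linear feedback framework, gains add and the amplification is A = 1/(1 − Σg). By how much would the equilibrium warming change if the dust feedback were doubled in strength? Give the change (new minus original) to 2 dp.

3.80 K

Original: g = 0.8565, ΔT = 3.47/(1−0.8565) = 24.1812 K.
With doubled dust: g' = 0.876, ΔT' = 3.47/(1−0.876) = 27.9839 K.
Change = 27.9839 − 24.1812 = 3.80 K.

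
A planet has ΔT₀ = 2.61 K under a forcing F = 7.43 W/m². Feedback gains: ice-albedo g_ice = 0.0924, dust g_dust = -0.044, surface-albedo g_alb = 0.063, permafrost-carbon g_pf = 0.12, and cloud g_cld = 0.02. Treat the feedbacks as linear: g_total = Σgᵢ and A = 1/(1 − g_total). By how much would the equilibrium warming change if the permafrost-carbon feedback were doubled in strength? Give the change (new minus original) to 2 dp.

0.67 K

Original: g = 0.2514, ΔT = 2.61/(1−0.2514) = 3.4865 K.
With doubled permafrost-carbon: g' = 0.3714, ΔT' = 2.61/(1−0.3714) = 4.1521 K.
Change = 4.1521 − 3.4865 = 0.67 K.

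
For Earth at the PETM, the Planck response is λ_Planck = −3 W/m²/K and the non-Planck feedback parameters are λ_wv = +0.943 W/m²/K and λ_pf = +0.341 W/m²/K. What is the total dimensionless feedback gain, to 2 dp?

Convert to gains: g_wv = 0.943/3 = 0.3143; g_pf = 0.341/3 = 0.1137.
Total gain g = 0.428.

0.43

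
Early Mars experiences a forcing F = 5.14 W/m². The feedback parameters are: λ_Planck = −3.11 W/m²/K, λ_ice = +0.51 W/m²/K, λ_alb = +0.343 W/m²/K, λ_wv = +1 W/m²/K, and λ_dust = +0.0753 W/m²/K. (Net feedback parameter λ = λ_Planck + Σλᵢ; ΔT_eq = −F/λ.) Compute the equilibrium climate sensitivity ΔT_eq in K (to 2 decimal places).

4.35 K

Net feedback parameter λ = (−3.11) + (+0.51) + (+0.343) + (+1) + (+0.0753) = -1.1817 W/m²/K.
ΔT = −F/λ = −5.14/(-1.1817) = 4.35 K.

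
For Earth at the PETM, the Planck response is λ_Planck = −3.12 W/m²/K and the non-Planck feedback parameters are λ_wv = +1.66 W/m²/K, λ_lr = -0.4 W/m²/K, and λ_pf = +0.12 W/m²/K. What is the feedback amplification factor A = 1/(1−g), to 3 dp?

Convert to gains: g_wv = 1.66/3.12 = 0.5321; g_lr = -0.4/3.12 = -0.1282; g_pf = 0.12/3.12 = 0.03846.
Total gain g = 0.44236.
A = 1/(1 − 0.44236) = 1.793.

1.793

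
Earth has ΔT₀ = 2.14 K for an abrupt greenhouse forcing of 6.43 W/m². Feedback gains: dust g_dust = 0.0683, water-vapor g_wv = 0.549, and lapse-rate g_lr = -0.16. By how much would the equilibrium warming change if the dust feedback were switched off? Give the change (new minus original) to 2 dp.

-0.44 K

Original: g = 0.4573, ΔT = 2.14/(1−0.4573) = 3.9432 K.
Without dust: g' = 0.389, ΔT' = 2.14/(1−0.389) = 3.5025 K.
Change = 3.5025 − 3.9432 = -0.44 K.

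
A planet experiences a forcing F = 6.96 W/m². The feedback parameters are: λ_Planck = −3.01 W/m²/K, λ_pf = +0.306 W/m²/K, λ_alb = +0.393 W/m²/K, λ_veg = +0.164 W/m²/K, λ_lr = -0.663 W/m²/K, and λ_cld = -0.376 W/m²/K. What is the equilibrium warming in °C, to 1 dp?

Net feedback parameter λ = (−3.01) + (+0.306) + (+0.393) + (+0.164) + (-0.663) + (-0.376) = -3.186 W/m²/K.
ΔT = −F/λ = −6.96/(-3.186) = 2.2 °C.

2.2 °C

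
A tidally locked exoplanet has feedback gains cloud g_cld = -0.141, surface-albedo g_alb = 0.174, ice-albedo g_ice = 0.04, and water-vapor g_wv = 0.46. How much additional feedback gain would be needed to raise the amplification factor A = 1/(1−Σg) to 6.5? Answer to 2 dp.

Current total gain = 0.533.
Target gain for A = 6.5: g* = 1 − 1/6.5 = 0.8462.
Additional gain needed = 0.8462 − 0.533 = 0.31.

0.31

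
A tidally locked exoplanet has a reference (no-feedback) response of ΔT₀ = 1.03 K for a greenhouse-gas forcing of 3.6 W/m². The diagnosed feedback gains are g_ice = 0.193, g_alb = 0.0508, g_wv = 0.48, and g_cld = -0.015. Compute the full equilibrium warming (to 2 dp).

Total gain g = 0.193 + 0.0508 + 0.48 − 0.015 = 0.7088.
Amplification A = 1/(1 − 0.7088) = 3.434.
ΔT = 1.03 × 3.434 = 3.54 K.

3.54 K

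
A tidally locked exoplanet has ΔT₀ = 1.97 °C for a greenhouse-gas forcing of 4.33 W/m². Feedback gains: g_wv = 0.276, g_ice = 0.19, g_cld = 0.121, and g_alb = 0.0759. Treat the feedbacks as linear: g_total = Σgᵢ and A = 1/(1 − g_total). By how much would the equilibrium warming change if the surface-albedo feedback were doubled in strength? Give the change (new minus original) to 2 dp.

1.70 °C

Original: g = 0.6629, ΔT = 1.97/(1−0.6629) = 5.8440 °C.
With doubled surface-albedo: g' = 0.7388, ΔT' = 1.97/(1−0.7388) = 7.5421 °C.
Change = 7.5421 − 5.8440 = 1.70 °C.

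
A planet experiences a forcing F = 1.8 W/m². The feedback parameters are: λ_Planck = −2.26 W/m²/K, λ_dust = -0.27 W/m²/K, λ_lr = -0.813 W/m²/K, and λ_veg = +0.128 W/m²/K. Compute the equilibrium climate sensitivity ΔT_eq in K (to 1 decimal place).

0.6 K

Net feedback parameter λ = (−2.26) + (-0.27) + (-0.813) + (+0.128) = -3.215 W/m²/K.
ΔT = −F/λ = −1.8/(-3.215) = 0.6 K.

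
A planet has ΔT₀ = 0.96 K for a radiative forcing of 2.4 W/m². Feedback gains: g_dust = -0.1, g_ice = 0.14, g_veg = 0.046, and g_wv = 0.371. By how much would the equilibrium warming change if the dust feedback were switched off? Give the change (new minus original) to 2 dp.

0.40 K

Original: g = 0.457, ΔT = 0.96/(1−0.457) = 1.7680 K.
Without dust: g' = 0.557, ΔT' = 0.96/(1−0.557) = 2.1670 K.
Change = 2.1670 − 1.7680 = 0.40 K.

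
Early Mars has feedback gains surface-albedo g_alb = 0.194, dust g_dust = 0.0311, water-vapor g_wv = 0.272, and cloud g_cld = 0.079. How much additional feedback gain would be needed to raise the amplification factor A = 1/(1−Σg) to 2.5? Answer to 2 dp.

0.02

Current total gain = 0.5761.
Target gain for A = 2.5: g* = 1 − 1/2.5 = 0.6.
Additional gain needed = 0.6 − 0.5761 = 0.02.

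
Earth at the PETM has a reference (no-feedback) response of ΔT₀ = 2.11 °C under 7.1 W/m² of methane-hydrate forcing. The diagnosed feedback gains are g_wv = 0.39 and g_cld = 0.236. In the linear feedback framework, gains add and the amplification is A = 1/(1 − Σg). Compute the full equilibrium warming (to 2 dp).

5.64 °C

Total gain g = 0.39 + 0.236 = 0.626.
Amplification A = 1/(1 − 0.626) = 2.674.
ΔT = 2.11 × 2.674 = 5.64 °C.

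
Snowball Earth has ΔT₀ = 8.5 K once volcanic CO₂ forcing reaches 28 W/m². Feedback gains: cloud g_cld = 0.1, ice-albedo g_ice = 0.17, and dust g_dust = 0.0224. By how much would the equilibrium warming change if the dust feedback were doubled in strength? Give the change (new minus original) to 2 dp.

Original: g = 0.2924, ΔT = 8.5/(1−0.2924) = 12.0124 K.
With doubled dust: g' = 0.3148, ΔT' = 8.5/(1−0.3148) = 12.4051 K.
Change = 12.4051 − 12.0124 = 0.39 K.

0.39 K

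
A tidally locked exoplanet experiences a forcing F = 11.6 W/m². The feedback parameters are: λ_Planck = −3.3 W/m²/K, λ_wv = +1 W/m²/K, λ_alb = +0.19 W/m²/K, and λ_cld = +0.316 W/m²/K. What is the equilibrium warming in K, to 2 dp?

6.47 K

Net feedback parameter λ = (−3.3) + (+1) + (+0.19) + (+0.316) = -1.794 W/m²/K.
ΔT = −F/λ = −11.6/(-1.794) = 6.47 K.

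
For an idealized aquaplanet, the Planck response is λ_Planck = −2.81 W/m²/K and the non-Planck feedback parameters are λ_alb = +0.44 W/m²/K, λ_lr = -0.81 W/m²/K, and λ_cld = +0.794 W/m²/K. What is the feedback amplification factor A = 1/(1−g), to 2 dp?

Convert to gains: g_alb = 0.44/2.81 = 0.1566; g_lr = -0.81/2.81 = -0.2883; g_cld = 0.794/2.81 = 0.2826.
Total gain g = 0.1509.
A = 1/(1 − 0.1509) = 1.18.

1.18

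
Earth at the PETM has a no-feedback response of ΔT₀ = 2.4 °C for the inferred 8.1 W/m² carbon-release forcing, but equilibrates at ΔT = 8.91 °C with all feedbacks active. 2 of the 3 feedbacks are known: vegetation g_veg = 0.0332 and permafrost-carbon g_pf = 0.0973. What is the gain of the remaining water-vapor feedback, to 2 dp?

Amplification A = ΔT/ΔT₀ = 8.91/2.4 = 3.713.
Total gain g = 1 − 1/A = 1 − 1/3.713 = 0.7307.
Known gains sum to 0.0332 + 0.0973 = 0.1305.
g_wv = 0.7307 − 0.1305 = 0.60.

0.60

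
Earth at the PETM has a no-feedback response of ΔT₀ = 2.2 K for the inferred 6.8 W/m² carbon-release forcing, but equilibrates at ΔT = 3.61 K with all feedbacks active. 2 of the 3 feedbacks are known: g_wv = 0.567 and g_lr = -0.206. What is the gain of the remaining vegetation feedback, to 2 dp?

0.03

Amplification A = ΔT/ΔT₀ = 3.61/2.2 = 1.641.
Total gain g = 1 − 1/A = 1 − 1/1.641 = 0.3906.
Known gains sum to 0.567 − 0.206 = 0.361.
g_veg = 0.3906 − 0.361 = 0.03.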